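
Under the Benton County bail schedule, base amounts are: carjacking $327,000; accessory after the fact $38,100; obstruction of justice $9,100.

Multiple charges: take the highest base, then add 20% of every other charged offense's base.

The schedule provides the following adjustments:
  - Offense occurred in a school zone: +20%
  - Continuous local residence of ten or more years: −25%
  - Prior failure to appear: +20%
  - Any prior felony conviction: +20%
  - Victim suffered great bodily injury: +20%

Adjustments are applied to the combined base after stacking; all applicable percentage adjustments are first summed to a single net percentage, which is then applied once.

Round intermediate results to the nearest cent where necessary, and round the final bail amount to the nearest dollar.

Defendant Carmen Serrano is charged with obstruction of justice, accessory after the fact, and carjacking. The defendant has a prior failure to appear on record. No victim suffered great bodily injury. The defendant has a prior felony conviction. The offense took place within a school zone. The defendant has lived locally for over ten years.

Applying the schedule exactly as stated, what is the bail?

Base amounts from the schedule: obstruction of justice $9,100; accessory after the fact $38,100; carjacking $327,000.
Stacking rule: highest base plus 20% of each additional charge. Highest is carjacking at $327,000. Additional: $9,100 × 20% = $1,820; $38,100 × 20% = $7,620. Combined base = $327,000 + $9,440 = $336,440.
Net percentage adjustment: +20% −25% +20% +20% = +35%. $336,440 × 1.35 = $454,194.

$454,194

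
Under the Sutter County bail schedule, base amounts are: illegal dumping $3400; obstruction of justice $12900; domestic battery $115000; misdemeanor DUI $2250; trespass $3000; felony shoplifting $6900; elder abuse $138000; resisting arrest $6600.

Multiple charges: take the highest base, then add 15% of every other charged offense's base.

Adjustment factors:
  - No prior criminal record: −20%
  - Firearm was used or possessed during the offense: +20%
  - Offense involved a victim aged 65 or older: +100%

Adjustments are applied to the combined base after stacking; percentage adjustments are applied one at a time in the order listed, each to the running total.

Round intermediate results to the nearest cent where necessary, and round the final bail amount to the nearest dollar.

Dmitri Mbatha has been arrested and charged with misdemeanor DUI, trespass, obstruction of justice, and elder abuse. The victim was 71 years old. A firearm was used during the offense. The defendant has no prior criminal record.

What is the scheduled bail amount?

Base amounts from the schedule: misdemeanor DUI $2250; trespass $3000; obstruction of justice $12900; elder abuse $138000.
Stacking rule: highest base plus 15% of each additional charge. Highest is elder abuse at $138000. Additional: $2250 × 15% = $337.50; $3000 × 15% = $450; $12900 × 15% = $1935. Combined base = $138000 + $2722.50 = $140722.50.
No prior criminal record (−20%): $140722.50 × 0.8 = $112578.
Firearm was used or possessed during the offense (+20%): $112578 × 1.2 = $135093.60.
Offense involved a victim aged 65 or older (+100%): $135093.60 × 2 = $270187.20.
Rounded to the nearest dollar: $270187.

$270187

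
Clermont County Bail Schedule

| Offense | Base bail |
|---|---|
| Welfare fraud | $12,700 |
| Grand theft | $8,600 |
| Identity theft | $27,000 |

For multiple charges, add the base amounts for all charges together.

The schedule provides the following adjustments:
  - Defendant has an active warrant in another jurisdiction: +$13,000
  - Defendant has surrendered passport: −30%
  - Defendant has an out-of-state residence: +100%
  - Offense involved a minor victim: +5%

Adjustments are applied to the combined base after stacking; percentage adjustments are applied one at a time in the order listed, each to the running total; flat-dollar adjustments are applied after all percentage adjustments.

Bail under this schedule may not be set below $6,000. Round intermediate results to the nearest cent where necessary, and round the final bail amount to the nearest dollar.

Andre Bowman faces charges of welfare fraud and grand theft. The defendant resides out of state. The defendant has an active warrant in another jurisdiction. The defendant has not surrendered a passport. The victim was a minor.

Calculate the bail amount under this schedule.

Base amounts from the schedule: welfare fraud $12,700; grand theft $8,600.
Stacking rule: sum of all bases. $12,700 + $8,600 = $21,300.
Defendant has an out-of-state residence (+100%): $21,300 × 2 = $42,600.
Offense involved a minor victim (+5%): $42,600 × 1.05 = $44,730.
Defendant has an active warrant in another jurisdiction (+$13,000 flat): $44,730 + $13,000 = $57,730.
$57,730 is at or above the $6,000 minimum.

$57,730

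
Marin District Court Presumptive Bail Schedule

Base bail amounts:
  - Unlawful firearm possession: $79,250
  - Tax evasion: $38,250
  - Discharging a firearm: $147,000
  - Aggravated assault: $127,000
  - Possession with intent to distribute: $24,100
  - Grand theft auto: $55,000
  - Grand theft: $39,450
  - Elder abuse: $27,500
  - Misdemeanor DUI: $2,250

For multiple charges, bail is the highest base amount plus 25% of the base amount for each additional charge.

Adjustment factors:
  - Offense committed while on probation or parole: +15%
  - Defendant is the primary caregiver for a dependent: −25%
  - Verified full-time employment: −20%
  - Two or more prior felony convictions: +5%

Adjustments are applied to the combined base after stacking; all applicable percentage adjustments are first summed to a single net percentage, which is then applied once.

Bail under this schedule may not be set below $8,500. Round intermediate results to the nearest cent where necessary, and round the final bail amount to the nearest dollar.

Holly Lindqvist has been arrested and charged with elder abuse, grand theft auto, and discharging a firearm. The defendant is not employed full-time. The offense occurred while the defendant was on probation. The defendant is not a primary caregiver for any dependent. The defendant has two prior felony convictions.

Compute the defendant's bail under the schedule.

$201,150

Base amounts from the schedule: elder abuse $27,500; grand theft auto $55,000; discharging a firearm $147,000.
Stacking rule: highest base plus 25% of each additional charge. Highest is discharging a firearm at $147,000. Additional: $27,500 × 25% = $6,875; $55,000 × 25% = $13,750. Combined base = $147,000 + $20,625 = $167,625.
Net percentage adjustment: +15% +5% = +20%. $167,625 × 1.2 = $201,150.
$201,150 is at or above the $8,500 minimum.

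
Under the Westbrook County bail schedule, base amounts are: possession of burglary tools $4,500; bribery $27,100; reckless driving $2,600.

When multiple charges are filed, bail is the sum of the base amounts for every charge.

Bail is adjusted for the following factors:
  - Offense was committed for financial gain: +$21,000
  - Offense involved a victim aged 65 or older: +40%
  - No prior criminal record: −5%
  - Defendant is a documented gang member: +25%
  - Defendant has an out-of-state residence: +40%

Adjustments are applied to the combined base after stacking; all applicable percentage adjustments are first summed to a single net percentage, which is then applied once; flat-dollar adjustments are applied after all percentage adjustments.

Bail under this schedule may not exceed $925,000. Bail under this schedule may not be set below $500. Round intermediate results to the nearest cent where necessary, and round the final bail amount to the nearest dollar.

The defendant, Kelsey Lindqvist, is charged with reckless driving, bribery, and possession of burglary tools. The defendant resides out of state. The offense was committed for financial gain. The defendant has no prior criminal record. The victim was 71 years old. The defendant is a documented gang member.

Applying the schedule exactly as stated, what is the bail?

$89,400

Base amounts from the schedule: reckless driving $2,600; bribery $27,100; possession of burglary tools $4,500.
Stacking rule: sum of all bases. $2,600 + $27,100 + $4,500 = $34,200.
Net percentage adjustment: +40% −5% +25% +40% = +100%. $34,200 × 2 = $68,400.
Offense was committed for financial gain (+$21,000 flat): $68,400 + $21,000 = $89,400.
$89,400 is within the $925,000 maximum.
$89,400 is at or above the $500 minimum.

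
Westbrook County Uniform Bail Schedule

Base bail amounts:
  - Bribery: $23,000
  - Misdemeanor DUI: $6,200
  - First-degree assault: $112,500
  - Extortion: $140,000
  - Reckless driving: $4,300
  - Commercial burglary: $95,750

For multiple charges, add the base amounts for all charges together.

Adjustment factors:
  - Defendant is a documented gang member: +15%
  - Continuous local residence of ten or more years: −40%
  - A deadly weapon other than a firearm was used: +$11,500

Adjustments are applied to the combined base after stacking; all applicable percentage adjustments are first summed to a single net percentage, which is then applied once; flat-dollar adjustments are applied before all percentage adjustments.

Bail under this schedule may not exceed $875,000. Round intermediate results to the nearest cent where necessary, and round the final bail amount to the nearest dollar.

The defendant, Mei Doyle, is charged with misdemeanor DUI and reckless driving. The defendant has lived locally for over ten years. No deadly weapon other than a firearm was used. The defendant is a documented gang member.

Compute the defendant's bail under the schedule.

Base amounts from the schedule: misdemeanor DUI $6,200; reckless driving $4,300.
Stacking rule: sum of all bases. $6,200 + $4,300 = $10,500.
Net percentage adjustment: +15% −40% = −25%. $10,500 × 0.75 = $7,875.
$7,875 is within the $875,000 maximum.

$7,875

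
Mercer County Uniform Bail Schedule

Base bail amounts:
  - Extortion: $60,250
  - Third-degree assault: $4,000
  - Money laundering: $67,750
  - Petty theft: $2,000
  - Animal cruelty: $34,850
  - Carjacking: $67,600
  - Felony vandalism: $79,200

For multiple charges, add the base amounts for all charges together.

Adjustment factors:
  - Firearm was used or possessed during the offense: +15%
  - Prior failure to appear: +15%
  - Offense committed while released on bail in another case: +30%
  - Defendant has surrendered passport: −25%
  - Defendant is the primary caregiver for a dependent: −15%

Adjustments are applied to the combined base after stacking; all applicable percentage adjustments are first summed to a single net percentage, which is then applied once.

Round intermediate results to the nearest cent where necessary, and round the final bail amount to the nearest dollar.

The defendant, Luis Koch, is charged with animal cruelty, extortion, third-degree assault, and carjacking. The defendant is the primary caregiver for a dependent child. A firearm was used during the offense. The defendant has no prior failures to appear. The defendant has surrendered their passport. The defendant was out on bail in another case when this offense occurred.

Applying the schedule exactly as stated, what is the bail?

Base amounts from the schedule: animal cruelty $34,850; extortion $60,250; third-degree assault $4,000; carjacking $67,600.
Stacking rule: sum of all bases. $34,850 + $60,250 + $4,000 + $67,600 = $166,700.
Net percentage adjustment: +15% +30% −25% −15% = +5%. $166,700 × 1.05 = $175,035.

$175,035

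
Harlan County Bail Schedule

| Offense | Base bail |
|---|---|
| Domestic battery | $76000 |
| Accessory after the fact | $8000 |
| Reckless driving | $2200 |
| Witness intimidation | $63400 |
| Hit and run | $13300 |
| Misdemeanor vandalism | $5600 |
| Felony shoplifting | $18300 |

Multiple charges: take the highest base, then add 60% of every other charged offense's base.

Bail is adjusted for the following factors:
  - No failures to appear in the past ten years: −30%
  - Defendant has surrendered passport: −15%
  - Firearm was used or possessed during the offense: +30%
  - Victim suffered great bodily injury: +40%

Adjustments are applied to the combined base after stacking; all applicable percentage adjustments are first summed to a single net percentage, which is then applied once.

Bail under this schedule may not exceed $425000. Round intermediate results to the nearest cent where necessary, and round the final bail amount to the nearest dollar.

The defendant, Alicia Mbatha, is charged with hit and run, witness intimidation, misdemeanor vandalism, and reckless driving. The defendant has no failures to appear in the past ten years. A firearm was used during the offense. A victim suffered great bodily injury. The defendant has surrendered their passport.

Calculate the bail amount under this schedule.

$95075

Base amounts from the schedule: hit and run $13300; witness intimidation $63400; misdemeanor vandalism $5600; reckless driving $2200.
Stacking rule: highest base plus 60% of each additional charge. Highest is witness intimidation at $63400. Additional: $13300 × 60% = $7980; $5600 × 60% = $3360; $2200 × 60% = $1320. Combined base = $63400 + $12660 = $76060.
Net percentage adjustment: −30% −15% +30% +40% = +25%. $76060 × 1.25 = $95075.
$95075 is within the $425000 maximum.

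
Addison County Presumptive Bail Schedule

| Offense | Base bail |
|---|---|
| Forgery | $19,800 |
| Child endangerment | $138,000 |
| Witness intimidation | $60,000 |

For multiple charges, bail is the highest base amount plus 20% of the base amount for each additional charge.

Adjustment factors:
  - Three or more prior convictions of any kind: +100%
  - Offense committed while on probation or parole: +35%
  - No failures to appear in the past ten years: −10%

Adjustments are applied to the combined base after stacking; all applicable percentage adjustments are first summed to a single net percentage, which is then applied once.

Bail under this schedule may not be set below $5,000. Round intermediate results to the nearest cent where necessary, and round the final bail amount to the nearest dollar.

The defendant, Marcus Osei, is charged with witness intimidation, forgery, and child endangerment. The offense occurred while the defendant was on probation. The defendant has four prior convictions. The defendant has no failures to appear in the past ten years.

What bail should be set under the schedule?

$346,410

Base amounts from the schedule: witness intimidation $60,000; forgery $19,800; child endangerment $138,000.
Stacking rule: highest base plus 20% of each additional charge. Highest is child endangerment at $138,000. Additional: $60,000 × 20% = $12,000; $19,800 × 20% = $3,960. Combined base = $138,000 + $15,960 = $153,960.
Net percentage adjustment: +100% +35% −10% = +125%. $153,960 × 2.25 = $346,410.
$346,410 is at or above the $5,000 minimum.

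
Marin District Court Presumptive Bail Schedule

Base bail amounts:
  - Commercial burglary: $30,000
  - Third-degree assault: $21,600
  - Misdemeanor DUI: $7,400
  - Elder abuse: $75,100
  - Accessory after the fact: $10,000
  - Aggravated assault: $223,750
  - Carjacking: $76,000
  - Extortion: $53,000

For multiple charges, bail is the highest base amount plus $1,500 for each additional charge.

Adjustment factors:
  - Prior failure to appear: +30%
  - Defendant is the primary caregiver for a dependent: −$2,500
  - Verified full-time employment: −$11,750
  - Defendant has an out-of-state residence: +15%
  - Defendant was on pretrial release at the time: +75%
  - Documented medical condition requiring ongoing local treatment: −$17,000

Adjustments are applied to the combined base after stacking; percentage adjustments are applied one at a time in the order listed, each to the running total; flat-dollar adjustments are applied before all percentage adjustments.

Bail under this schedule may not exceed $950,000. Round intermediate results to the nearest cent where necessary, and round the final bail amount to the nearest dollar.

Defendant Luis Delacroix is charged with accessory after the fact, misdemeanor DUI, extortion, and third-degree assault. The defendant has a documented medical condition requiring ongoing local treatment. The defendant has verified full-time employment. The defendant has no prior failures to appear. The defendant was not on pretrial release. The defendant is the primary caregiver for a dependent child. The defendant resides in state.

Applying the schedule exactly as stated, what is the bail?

Base amounts from the schedule: accessory after the fact $10,000; misdemeanor DUI $7,400; extortion $53,000; third-degree assault $21,600.
Stacking rule: highest base plus $1,500 per additional charge. Highest is extortion at $53,000; 3 additional charges → +$4,500. Combined base = $57,500.
Defendant is the primary caregiver for a dependent (−$2,500 flat): $57,500 − $2,500 = $55,000.
Verified full-time employment (−$11,750 flat): $55,000 − $11,750 = $43,250.
Documented medical condition requiring ongoing local treatment (−$17,000 flat): $43,250 − $17,000 = $26,250.
$26,250 is within the $950,000 maximum.

$26,250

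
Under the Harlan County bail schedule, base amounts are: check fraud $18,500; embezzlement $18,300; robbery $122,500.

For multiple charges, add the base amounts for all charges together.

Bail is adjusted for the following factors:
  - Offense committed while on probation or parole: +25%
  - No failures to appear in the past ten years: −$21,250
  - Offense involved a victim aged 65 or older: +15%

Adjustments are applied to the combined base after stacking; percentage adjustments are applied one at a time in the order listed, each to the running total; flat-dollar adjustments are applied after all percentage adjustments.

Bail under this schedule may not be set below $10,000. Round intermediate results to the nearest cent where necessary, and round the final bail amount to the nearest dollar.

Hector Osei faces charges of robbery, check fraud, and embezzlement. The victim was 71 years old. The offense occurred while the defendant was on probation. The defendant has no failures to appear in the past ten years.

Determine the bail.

$207,744

Base amounts from the schedule: robbery $122,500; check fraud $18,500; embezzlement $18,300.
Stacking rule: sum of all bases. $122,500 + $18,500 + $18,300 = $159,300.
Offense committed while on probation or parole (+25%): $159,300 × 1.25 = $199,125.
Offense involved a victim aged 65 or older (+15%): $199,125 × 1.15 = $228,993.75.
No failures to appear in the past ten years (−$21,250 flat): $228,993.75 − $21,250 = $207,743.75.
$207,743.75 is at or above the $10,000 minimum.
Rounded to the nearest dollar: $207,744.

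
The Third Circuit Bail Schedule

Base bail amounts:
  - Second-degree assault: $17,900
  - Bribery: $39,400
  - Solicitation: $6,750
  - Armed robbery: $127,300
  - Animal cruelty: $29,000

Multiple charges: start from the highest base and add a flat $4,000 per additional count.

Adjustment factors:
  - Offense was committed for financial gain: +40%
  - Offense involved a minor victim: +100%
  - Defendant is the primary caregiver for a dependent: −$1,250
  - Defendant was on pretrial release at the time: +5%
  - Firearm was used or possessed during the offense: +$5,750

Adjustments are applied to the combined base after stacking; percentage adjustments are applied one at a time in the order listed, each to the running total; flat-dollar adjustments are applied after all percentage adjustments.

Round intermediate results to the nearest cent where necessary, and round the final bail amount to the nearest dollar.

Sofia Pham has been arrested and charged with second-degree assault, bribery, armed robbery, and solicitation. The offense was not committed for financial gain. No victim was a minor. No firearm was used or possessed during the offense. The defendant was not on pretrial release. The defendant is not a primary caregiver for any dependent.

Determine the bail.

$139,300

Base amounts from the schedule: second-degree assault $17,900; bribery $39,400; armed robbery $127,300; solicitation $6,750.
Stacking rule: highest base plus $4,000 per additional charge. Highest is armed robbery at $127,300; 3 additional charges → +$12,000. Combined base = $139,300.
No adjustment factors apply to this defendant.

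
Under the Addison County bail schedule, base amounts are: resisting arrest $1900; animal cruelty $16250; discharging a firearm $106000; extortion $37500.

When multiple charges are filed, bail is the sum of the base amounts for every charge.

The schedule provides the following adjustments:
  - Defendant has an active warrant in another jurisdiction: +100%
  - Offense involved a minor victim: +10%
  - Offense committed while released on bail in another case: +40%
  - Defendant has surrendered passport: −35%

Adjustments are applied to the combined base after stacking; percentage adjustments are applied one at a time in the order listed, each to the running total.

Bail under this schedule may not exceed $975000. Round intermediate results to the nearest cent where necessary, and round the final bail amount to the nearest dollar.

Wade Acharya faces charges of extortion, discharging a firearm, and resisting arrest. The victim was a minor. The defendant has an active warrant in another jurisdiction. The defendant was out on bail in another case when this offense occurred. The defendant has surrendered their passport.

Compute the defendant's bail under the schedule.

$291091

Base amounts from the schedule: extortion $37500; discharging a firearm $106000; resisting arrest $1900.
Stacking rule: sum of all bases. $37500 + $106000 + $1900 = $145400.
Defendant has an active warrant in another jurisdiction (+100%): $145400 × 2 = $290800.
Offense involved a minor victim (+10%): $290800 × 1.1 = $319880.
Offense committed while released on bail in another case (+40%): $319880 × 1.4 = $447832.
Defendant has surrendered passport (−35%): $447832 × 0.65 = $291090.80.
$291090.80 is within the $975000 maximum.
Rounded to the nearest dollar: $291091.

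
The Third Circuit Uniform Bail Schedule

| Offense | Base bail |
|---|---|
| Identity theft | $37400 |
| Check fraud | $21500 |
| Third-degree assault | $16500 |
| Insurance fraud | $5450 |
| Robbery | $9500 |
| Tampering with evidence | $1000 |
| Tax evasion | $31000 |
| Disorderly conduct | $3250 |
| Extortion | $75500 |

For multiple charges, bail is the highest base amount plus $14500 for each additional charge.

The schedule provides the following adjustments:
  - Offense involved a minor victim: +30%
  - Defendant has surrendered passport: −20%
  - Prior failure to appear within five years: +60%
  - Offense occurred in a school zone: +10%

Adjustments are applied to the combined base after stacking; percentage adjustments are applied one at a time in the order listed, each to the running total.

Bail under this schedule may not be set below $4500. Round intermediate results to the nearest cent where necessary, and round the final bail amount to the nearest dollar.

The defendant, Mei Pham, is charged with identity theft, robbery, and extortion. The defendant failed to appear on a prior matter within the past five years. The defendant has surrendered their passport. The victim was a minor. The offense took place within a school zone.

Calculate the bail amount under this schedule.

$191277

Base amounts from the schedule: identity theft $37400; robbery $9500; extortion $75500.
Stacking rule: highest base plus $14500 per additional charge. Highest is extortion at $75500; 2 additional charges → +$29000. Combined base = $104500.
Offense involved a minor victim (+30%): $104500 × 1.3 = $135850.
Defendant has surrendered passport (−20%): $135850 × 0.8 = $108680.
Prior failure to appear within five years (+60%): $108680 × 1.6 = $173888.
Offense occurred in a school zone (+10%): $173888 × 1.1 = $191276.80.
$191276.80 is at or above the $4500 minimum.
Rounded to the nearest dollar: $191277.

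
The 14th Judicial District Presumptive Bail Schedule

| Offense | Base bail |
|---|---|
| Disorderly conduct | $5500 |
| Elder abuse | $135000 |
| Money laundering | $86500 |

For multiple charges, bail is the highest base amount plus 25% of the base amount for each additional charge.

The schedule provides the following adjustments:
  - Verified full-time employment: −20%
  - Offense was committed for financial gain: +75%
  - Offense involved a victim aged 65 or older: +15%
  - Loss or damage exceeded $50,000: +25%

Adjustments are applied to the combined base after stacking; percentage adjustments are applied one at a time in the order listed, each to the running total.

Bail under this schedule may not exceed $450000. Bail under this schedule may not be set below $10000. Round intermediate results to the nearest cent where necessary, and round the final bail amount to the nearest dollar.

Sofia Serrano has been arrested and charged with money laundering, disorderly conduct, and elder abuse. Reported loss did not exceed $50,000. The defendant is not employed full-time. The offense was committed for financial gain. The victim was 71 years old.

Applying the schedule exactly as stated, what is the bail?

$317975

Base amounts from the schedule: money laundering $86500; disorderly conduct $5500; elder abuse $135000.
Stacking rule: highest base plus 25% of each additional charge. Highest is elder abuse at $135000. Additional: $86500 × 25% = $21625; $5500 × 25% = $1375. Combined base = $135000 + $23000 = $158000.
Offense was committed for financial gain (+75%): $158000 × 1.75 = $276500.
Offense involved a victim aged 65 or older (+15%): $276500 × 1.15 = $317975.
$317975 is within the $450000 maximum.
$317975 is at or above the $10000 minimum.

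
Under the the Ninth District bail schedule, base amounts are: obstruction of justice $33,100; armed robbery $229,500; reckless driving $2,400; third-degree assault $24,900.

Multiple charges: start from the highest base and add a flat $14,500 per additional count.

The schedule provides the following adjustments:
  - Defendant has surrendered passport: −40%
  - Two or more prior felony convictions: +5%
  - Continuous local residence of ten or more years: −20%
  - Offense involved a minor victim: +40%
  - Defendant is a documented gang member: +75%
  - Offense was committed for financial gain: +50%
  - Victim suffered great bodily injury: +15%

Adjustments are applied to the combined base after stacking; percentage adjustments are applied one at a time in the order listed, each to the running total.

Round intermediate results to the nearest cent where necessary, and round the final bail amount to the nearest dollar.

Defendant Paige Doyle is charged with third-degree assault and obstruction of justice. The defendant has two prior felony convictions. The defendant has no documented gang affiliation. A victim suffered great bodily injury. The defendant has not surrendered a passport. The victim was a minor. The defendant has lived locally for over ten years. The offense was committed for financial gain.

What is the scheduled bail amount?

Base amounts from the schedule: third-degree assault $24,900; obstruction of justice $33,100.
Stacking rule: highest base plus $14,500 per additional charge. Highest is obstruction of justice at $33,100; 1 additional charge → +$14,500. Combined base = $47,600.
Two or more prior felony convictions (+5%): $47,600 × 1.05 = $49,980.
Continuous local residence of ten or more years (−20%): $49,980 × 0.8 = $39,984.
Offense involved a minor victim (+40%): $39,984 × 1.4 = $55,977.60.
Offense was committed for financial gain (+50%): $55,977.60 × 1.5 = $83,966.40.
Victim suffered great bodily injury (+15%): $83,966.40 × 1.15 = $96,561.36.
Rounded to the nearest dollar: $96,561.

$96,561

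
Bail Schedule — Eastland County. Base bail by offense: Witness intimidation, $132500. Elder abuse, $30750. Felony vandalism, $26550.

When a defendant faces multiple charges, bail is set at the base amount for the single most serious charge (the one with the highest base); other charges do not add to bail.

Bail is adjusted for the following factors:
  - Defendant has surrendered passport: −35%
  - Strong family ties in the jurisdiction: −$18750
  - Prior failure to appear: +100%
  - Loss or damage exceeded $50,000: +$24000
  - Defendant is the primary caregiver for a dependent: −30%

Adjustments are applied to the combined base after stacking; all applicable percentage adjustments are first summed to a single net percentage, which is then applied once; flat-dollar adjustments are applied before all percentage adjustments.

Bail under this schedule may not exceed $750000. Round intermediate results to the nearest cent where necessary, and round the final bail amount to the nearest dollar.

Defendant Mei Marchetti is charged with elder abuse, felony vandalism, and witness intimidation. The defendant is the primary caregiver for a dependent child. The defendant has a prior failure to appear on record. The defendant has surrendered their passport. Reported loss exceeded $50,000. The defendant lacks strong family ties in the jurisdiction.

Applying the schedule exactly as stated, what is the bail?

$211275

Base amounts from the schedule: elder abuse $30750; felony vandalism $26550; witness intimidation $132500.
Stacking rule: use the highest base only. Highest is witness intimidation at $132500. Combined base = $132500.
Loss or damage exceeded $50,000 (+$24000 flat): $132500 + $24000 = $156500.
Net percentage adjustment: −35% +100% −30% = +35%. $156500 × 1.35 = $211275.
$211275 is within the $750000 maximum.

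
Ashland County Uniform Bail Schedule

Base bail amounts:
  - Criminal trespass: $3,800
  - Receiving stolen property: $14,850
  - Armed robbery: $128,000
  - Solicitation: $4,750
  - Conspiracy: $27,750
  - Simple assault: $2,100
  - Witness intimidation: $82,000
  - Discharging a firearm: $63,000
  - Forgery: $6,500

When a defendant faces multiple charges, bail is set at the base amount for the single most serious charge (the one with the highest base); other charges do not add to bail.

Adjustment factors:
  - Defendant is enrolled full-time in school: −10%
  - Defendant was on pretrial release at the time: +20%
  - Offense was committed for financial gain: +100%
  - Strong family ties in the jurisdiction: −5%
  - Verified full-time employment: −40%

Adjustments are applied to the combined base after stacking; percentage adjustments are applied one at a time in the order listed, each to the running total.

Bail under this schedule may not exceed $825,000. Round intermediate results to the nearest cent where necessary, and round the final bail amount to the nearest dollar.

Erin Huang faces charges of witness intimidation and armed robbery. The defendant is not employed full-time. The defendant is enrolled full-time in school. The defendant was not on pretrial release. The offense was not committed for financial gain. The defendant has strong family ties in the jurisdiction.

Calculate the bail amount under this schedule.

Base amounts from the schedule: witness intimidation $82,000; armed robbery $128,000.
Stacking rule: use the highest base only. Highest is armed robbery at $128,000. Combined base = $128,000.
Defendant is enrolled full-time in school (−10%): $128,000 × 0.9 = $115,200.
Strong family ties in the jurisdiction (−5%): $115,200 × 0.95 = $109,440.
$109,440 is within the $825,000 maximum.

$109,440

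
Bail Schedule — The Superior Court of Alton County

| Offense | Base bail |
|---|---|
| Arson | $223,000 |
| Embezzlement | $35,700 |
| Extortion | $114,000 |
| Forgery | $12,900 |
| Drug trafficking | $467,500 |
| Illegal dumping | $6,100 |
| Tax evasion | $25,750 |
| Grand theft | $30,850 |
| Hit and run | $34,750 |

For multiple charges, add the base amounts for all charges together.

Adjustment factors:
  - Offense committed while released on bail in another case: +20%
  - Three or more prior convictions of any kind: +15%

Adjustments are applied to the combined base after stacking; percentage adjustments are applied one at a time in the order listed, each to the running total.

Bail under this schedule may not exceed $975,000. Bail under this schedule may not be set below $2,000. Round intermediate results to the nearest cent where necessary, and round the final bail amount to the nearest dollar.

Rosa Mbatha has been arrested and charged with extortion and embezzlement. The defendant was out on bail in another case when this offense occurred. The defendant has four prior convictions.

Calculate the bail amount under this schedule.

$206,586

Base amounts from the schedule: extortion $114,000; embezzlement $35,700.
Stacking rule: sum of all bases. $114,000 + $35,700 = $149,700.
Offense committed while released on bail in another case (+20%): $149,700 × 1.2 = $179,640.
Three or more prior convictions of any kind (+15%): $179,640 × 1.15 = $206,586.
$206,586 is within the $975,000 maximum.
$206,586 is at or above the $2,000 minimum.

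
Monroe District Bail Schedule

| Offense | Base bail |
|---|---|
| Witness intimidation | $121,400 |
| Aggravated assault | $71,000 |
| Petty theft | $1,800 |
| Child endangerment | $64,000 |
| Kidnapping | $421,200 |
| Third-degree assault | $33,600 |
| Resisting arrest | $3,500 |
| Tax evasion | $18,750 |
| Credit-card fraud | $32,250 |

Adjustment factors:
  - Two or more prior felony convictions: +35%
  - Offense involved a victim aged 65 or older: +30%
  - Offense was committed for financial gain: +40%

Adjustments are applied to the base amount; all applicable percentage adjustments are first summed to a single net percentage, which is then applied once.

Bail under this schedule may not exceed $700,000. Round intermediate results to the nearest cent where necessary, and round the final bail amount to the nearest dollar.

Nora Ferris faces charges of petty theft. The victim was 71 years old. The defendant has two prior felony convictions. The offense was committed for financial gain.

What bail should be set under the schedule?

$3,690

Base amounts from the schedule: petty theft $1,800.
Single charge. Combined base = $1,800.
Net percentage adjustment: +35% +30% +40% = +105%. $1,800 × 2.05 = $3,690.
$3,690 is within the $700,000 maximum.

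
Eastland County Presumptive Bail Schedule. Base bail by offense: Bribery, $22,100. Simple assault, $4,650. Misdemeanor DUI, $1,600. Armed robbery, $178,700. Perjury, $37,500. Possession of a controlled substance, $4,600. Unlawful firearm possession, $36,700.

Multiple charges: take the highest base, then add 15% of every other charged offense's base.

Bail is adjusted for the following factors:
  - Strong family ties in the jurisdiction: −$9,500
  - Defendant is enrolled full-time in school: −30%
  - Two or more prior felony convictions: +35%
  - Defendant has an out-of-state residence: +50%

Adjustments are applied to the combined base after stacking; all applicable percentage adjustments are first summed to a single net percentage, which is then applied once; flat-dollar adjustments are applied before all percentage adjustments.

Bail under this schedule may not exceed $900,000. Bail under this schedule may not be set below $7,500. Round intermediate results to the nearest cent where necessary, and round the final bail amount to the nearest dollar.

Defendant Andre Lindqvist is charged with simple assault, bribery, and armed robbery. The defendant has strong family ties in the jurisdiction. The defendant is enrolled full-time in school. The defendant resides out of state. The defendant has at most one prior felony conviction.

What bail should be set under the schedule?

Base amounts from the schedule: simple assault $4,650; bribery $22,100; armed robbery $178,700.
Stacking rule: highest base plus 15% of each additional charge. Highest is armed robbery at $178,700. Additional: $4,650 × 15% = $697.50; $22,100 × 15% = $3,315. Combined base = $178,700 + $4,012.50 = $182,712.50.
Strong family ties in the jurisdiction (−$9,500 flat): $182,712.50 − $9,500 = $173,212.50.
Net percentage adjustment: −30% +50% = +20%. $173,212.50 × 1.2 = $207,855.
$207,855 is within the $900,000 maximum.
$207,855 is at or above the $7,500 minimum.

$207,855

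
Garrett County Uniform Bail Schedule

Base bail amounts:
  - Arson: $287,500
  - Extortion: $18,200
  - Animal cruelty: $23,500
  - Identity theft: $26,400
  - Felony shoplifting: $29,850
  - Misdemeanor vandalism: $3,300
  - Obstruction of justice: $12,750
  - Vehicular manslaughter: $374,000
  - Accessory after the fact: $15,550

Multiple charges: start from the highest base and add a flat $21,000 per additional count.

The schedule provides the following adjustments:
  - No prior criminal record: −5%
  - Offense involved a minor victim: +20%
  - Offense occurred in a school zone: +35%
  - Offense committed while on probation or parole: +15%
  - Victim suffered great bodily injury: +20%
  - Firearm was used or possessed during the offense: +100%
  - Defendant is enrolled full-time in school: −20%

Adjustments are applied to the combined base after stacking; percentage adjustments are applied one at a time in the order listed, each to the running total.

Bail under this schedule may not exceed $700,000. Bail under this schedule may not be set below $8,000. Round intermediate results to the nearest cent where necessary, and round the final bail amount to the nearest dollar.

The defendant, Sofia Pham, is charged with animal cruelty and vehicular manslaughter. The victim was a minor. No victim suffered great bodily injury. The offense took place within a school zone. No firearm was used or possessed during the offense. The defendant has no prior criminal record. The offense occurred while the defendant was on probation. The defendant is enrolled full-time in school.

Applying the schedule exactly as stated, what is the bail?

$559,273

Base amounts from the schedule: animal cruelty $23,500; vehicular manslaughter $374,000.
Stacking rule: highest base plus $21,000 per additional charge. Highest is vehicular manslaughter at $374,000; 1 additional charge → +$21,000. Combined base = $395,000.
No prior criminal record (−5%): $395,000 × 0.95 = $375,250.
Offense involved a minor victim (+20%): $375,250 × 1.2 = $450,300.
Offense occurred in a school zone (+35%): $450,300 × 1.35 = $607,905.
Offense committed while on probation or parole (+15%): $607,905 × 1.15 = $699,090.75.
Defendant is enrolled full-time in school (−20%): $699,090.75 × 0.8 = $559,272.60.
$559,272.60 is within the $700,000 maximum.
$559,272.60 is at or above the $8,000 minimum.
Rounded to the nearest dollar: $559,273.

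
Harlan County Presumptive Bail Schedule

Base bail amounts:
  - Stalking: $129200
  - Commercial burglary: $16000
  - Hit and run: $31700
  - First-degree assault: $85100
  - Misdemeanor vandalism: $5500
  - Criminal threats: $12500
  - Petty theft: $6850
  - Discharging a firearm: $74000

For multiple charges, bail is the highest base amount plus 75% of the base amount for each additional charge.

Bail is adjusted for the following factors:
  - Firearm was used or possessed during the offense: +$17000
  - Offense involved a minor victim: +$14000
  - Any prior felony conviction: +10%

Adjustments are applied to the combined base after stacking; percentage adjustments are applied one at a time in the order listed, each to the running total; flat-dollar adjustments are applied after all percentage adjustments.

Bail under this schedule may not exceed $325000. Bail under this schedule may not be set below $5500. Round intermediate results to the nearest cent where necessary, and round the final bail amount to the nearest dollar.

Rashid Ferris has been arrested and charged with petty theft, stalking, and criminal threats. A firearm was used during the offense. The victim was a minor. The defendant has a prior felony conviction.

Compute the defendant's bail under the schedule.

Base amounts from the schedule: petty theft $6850; stalking $129200; criminal threats $12500.
Stacking rule: highest base plus 75% of each additional charge. Highest is stalking at $129200. Additional: $6850 × 75% = $5137.50; $12500 × 75% = $9375. Combined base = $129200 + $14512.50 = $143712.50.
Any prior felony conviction (+10%): $143712.50 × 1.1 = $158083.75.
Firearm was used or possessed during the offense (+$17000 flat): $158083.75 + $17000 = $175083.75.
Offense involved a minor victim (+$14000 flat): $175083.75 + $14000 = $189083.75.
$189083.75 is within the $325000 maximum.
$189083.75 is at or above the $5500 minimum.
Rounded to the nearest dollar: $189084.

$189084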